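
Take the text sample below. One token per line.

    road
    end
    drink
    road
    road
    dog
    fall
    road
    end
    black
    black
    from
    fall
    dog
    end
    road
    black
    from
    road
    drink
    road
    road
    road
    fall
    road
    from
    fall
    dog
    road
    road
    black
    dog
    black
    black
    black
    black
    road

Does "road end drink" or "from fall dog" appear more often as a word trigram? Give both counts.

"road end drink": 1 occurrence
"from fall dog": 2 occurrences

"from fall dog" (2 vs 1)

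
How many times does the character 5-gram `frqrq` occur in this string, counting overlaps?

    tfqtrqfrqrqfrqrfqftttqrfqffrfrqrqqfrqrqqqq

3

Sliding a length-5 window over the 42 characters (38 positions):
  position 7–11: frqrq
  position 29–33: frqrq
  position 35–39: frqrq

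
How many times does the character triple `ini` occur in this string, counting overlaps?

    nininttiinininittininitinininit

9

Sliding a length-3 window over the 31 characters (29 positions):
  position 2–4: ini
  position 9–11: ini
  position 11–13: ini
  position 13–15: ini
  position 18–20: ini
  position 20–22: ini
  position 24–26: ini
  position 26–28: ini
  position 28–30: ini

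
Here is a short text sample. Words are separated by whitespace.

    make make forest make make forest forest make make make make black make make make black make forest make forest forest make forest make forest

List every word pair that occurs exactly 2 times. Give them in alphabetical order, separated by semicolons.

Bigram counts meeting the condition (exactly 2 times):
  black make: 2
  forest forest: 2
  make black: 2

black make; forest forest; make black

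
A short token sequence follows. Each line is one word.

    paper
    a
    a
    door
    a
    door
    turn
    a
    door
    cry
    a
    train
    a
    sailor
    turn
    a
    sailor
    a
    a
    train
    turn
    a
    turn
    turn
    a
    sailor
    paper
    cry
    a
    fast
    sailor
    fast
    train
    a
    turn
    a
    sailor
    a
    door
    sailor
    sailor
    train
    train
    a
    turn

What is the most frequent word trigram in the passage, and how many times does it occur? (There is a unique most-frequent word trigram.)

"turn a sailor", 3 times

Trigram frequencies (highest first):
  turn a sailor: 3
  a sailor a: 2
  train a turn: 2
  paper a a: 1
  a a door: 1
  a door a: 1
  … (33 more, each ≤ 1)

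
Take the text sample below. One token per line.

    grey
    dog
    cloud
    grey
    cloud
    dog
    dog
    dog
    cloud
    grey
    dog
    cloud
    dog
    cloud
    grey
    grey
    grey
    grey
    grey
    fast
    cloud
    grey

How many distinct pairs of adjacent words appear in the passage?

9

22 tokens → 21 bigram windows in total.
Repeated bigrams (each contributes count−1 duplicates):
  cloud grey: 4
  dog cloud: 4
  grey grey: 4
  cloud dog: 2
  dog dog: 2
  grey dog: 2
12 duplicate windows → 21 − 12 = 9 distinct.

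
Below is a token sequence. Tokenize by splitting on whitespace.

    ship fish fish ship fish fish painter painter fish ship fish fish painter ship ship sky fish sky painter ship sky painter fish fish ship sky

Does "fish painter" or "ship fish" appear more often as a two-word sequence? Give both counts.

"ship fish" (3 vs 2)

"fish painter": 2 occurrences
"ship fish": 3 occurrences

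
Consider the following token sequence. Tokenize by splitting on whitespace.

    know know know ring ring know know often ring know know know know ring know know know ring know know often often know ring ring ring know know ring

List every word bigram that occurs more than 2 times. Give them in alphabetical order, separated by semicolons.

Bigram counts meeting the condition (more than 2 times):
  know know: 10
  know ring: 5
  ring know: 5
  ring ring: 3

know know; know ring; ring know; ring ring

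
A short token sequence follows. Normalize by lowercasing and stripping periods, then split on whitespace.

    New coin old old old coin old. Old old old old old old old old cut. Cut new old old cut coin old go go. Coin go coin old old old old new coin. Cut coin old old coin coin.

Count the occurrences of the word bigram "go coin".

Scanning the 39 overlapping bigram windows for "go coin":
  position 25–26: go coin
  position 27–28: go coin

2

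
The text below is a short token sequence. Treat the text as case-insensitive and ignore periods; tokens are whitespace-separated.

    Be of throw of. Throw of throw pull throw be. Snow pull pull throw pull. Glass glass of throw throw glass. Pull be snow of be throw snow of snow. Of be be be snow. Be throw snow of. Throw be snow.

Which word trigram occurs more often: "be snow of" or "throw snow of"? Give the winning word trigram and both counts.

"be snow of": 1 occurrence
"throw snow of": 2 occurrences

"throw snow of" (2 vs 1)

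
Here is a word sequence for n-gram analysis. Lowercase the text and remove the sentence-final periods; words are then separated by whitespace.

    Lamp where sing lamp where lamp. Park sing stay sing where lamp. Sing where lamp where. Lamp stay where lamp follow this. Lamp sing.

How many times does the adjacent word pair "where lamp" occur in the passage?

Scanning the 23 overlapping bigram windows for "where lamp":
  position 5–6: where lamp
  position 11–12: where lamp
  position 14–15: where lamp
  position 16–17: where lamp
  position 19–20: where lamp

5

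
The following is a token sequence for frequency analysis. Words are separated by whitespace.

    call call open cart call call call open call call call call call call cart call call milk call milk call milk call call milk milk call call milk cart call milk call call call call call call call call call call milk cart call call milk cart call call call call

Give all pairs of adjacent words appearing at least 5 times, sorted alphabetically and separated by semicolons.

Bigram counts meeting the condition (at least 5 times):
  call call: 24
  call milk: 8
  cart call: 5
  milk call: 5

call call; call milk; cart call; milk call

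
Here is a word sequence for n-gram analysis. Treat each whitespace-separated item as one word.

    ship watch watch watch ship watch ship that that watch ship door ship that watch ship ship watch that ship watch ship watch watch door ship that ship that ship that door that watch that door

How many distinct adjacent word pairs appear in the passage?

14

36 tokens → 35 bigram windows in total.
Repeated bigrams (each contributes count−1 duplicates):
  ship that: 5
  ship watch: 5
  watch ship: 5
  that ship: 3
  that watch: 3
  watch watch: 3
  door ship: 2
  that door: 2
  … (1 more repeated)
21 duplicate windows → 35 − 21 = 14 distinct.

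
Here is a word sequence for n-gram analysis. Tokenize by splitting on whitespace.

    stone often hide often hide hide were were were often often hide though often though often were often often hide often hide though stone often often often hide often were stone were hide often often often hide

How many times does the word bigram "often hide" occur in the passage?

Scanning the 36 overlapping bigram windows for "often hide":
  position 2–3: often hide
  position 4–5: often hide
  position 11–12: often hide
  position 19–20: often hide
  position 21–22: often hide
  position 27–28: often hide
  position 36–37: often hide

7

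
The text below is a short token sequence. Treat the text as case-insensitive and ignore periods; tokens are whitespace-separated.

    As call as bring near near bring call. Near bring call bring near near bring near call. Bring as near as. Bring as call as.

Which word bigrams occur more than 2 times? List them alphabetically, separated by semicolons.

bring near; near bring

Bigram counts meeting the condition (more than 2 times):
  bring near: 3
  near bring: 3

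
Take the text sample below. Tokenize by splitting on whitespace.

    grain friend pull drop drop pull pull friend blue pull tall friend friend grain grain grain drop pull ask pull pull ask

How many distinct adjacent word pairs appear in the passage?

17

22 tokens → 21 bigram windows in total.
Repeated bigrams (each contributes count−1 duplicates):
  drop pull: 2
  grain grain: 2
  pull ask: 2
  pull pull: 2
4 duplicate windows → 21 − 4 = 17 distinct.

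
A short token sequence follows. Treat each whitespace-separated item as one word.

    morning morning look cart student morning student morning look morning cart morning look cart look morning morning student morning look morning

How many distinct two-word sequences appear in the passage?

21 tokens → 20 bigram windows in total.
Repeated bigrams (each contributes count−1 duplicates):
  morning look: 4
  look morning: 3
  student morning: 3
  look cart: 2
  morning morning: 2
  morning student: 2
10 duplicate windows → 20 − 10 = 10 distinct.

10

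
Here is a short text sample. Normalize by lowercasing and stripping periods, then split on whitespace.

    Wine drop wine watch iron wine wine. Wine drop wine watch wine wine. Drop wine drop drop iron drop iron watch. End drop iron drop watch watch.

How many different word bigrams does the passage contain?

27 tokens → 26 bigram windows in total.
Repeated bigrams (each contributes count−1 duplicates):
  wine drop: 4
  drop iron: 3
  drop wine: 3
  wine wine: 3
  iron drop: 2
  wine watch: 2
11 duplicate windows → 26 − 11 = 15 distinct.

15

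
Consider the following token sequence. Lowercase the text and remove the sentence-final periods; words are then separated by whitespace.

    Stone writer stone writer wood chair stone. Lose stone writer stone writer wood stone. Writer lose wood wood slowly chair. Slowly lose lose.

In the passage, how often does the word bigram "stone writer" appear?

Scanning the 22 overlapping bigram windows for "stone writer":
  position 1–2: stone writer
  position 3–4: stone writer
  position 9–10: stone writer
  position 11–12: stone writer
  position 14–15: stone writer

5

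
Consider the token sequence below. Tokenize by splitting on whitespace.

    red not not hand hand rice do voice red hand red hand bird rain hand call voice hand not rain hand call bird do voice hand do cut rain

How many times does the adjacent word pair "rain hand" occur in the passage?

2

Scanning the 28 overlapping bigram windows for "rain hand":
  position 14–15: rain hand
  position 20–21: rain hand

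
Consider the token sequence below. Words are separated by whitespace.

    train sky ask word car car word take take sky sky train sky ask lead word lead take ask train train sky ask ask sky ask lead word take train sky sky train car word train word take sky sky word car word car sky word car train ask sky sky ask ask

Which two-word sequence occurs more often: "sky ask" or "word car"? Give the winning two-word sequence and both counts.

"sky ask": 5 occurrences
"word car": 4 occurrences

"sky ask" (5 vs 4)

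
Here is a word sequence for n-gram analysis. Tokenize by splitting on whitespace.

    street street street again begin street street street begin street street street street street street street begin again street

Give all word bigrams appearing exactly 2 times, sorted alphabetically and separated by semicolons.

begin street; street begin

Bigram counts meeting the condition (exactly 2 times):
  begin street: 2
  street begin: 2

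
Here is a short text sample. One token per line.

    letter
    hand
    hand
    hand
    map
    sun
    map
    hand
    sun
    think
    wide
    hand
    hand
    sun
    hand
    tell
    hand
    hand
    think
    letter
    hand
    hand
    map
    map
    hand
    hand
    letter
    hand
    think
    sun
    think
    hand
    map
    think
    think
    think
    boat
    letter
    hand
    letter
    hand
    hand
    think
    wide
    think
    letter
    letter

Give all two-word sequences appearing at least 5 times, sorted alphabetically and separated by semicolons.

Bigram counts meeting the condition (at least 5 times):
  hand hand: 7
  letter hand: 5

hand hand; letter hand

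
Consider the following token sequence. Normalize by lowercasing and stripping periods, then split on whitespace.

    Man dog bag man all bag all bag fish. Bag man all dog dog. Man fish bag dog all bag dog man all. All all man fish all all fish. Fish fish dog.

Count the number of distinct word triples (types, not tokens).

33 tokens → 31 trigram windows in total.
Repeated trigrams (each contributes count−1 duplicates):
  bag man all: 2
1 duplicate windows → 31 − 1 = 30 distinct.

30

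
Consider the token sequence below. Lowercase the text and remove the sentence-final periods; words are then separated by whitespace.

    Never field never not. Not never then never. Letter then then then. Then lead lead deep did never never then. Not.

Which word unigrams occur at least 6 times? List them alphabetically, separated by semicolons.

never; then

Unigram counts meeting the condition (at least 6 times):
  never: 6
  then: 6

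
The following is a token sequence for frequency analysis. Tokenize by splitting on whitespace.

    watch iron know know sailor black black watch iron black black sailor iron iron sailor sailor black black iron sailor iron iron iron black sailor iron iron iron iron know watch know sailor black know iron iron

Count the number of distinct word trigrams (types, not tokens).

37 tokens → 35 trigram windows in total.
Repeated trigrams (each contributes count−1 duplicates):
  iron iron iron: 3
  sailor iron iron: 3
  black sailor iron: 2
  know sailor black: 2
  sailor black black: 2
7 duplicate windows → 35 − 7 = 28 distinct.

28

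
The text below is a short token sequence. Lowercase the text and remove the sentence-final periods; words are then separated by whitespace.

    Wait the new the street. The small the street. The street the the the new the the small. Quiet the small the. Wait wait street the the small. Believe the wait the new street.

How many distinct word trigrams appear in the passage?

34 tokens → 32 trigram windows in total.
Repeated trigrams (each contributes count−1 duplicates):
  the street the: 3
  street the the: 2
  the new the: 2
  the small the: 2
  the the small: 2
  wait the new: 2
7 duplicate windows → 32 − 7 = 25 distinct.

25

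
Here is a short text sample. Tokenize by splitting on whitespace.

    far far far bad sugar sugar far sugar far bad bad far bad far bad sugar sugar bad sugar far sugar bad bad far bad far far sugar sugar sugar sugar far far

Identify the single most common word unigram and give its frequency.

"far", 13 times

Unigram frequencies (highest first):
  far: 13
  sugar: 11
  bad: 9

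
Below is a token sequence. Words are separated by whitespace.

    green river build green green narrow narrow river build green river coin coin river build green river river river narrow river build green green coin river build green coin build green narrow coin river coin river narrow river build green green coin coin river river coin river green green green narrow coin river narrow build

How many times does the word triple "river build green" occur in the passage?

Scanning the 53 overlapping trigram windows for "river build green":
  position 2–4: river build green
  position 8–10: river build green
  position 14–16: river build green
  position 21–23: river build green
  position 26–28: river build green
  position 38–40: river build green

6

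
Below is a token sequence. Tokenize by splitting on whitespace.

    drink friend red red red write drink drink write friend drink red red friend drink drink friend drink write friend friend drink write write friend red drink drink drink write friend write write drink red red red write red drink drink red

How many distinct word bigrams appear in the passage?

16

42 tokens → 41 bigram windows in total.
Repeated bigrams (each contributes count−1 duplicates):
  drink drink: 5
  red red: 5
  drink write: 4
  friend drink: 4
  write friend: 4
  drink red: 3
  drink friend: 2
  friend red: 2
  … (4 more repeated)
25 duplicate windows → 41 − 25 = 16 distinct.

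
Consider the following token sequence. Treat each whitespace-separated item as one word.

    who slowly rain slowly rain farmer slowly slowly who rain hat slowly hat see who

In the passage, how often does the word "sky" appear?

Scanning the 15 tokens for "sky":
  (none found)

0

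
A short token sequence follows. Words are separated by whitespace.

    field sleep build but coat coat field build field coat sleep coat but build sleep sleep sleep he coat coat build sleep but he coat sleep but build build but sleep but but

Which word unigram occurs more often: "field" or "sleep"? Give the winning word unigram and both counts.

"sleep" (8 vs 3)

"field": 3 occurrences
"sleep": 8 occurrences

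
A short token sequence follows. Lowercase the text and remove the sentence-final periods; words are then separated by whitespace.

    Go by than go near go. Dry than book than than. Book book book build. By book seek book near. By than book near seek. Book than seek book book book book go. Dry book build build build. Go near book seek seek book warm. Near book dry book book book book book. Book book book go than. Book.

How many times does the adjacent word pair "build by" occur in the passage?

1

Scanning the 58 overlapping bigram windows for "build by":
  position 15–16: build by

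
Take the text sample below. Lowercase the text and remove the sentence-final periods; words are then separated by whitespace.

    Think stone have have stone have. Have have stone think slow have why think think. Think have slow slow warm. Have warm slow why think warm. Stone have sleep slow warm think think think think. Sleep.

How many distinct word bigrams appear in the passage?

36 tokens → 35 bigram windows in total.
Repeated bigrams (each contributes count−1 duplicates):
  think think: 5
  have have: 3
  stone have: 3
  have stone: 2
  slow warm: 2
  why think: 2
11 duplicate windows → 35 − 11 = 24 distinct.

24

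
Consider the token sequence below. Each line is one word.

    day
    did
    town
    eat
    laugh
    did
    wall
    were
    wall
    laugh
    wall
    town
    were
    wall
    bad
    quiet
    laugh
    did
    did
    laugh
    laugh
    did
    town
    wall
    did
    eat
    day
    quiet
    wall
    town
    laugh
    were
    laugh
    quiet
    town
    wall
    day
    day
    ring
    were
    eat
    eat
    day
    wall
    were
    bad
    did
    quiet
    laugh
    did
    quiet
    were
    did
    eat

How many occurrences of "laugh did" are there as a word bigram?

Scanning the 53 overlapping bigram windows for "laugh did":
  position 5–6: laugh did
  position 17–18: laugh did
  position 21–22: laugh did
  position 49–50: laugh did

4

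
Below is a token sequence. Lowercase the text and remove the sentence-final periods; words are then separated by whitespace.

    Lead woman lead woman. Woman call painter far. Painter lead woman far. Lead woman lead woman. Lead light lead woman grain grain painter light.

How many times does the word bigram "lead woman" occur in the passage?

Scanning the 23 overlapping bigram windows for "lead woman":
  position 1–2: lead woman
  position 3–4: lead woman
  position 10–11: lead woman
  position 13–14: lead woman
  position 15–16: lead woman
  position 19–20: lead woman

6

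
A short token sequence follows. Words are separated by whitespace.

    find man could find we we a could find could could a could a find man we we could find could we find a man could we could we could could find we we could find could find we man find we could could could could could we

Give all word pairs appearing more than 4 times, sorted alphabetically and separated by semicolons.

could could; could find; we could

Bigram counts meeting the condition (more than 4 times):
  could could: 6
  could find: 6
  we could: 5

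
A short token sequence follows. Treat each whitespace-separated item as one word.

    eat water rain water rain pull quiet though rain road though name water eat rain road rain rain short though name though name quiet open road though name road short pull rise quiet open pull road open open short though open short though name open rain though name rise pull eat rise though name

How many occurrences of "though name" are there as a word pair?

Scanning the 53 overlapping bigram windows for "though name":
  position 11–12: though name
  position 20–21: though name
  position 22–23: though name
  position 27–28: though name
  position 43–44: though name
  position 47–48: though name
  position 53–54: though name

7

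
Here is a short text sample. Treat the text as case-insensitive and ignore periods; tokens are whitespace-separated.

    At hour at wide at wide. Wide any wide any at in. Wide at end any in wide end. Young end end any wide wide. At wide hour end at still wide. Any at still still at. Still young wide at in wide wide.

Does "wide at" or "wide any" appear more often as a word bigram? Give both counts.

"wide at": 4 occurrences
"wide any": 3 occurrences

"wide at" (4 vs 3)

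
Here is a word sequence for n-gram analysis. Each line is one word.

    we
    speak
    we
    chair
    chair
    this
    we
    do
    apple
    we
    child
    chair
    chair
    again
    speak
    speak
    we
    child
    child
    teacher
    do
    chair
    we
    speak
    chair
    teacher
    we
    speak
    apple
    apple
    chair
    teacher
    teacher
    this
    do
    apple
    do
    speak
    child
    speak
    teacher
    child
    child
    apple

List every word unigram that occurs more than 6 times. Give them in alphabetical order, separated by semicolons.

Unigram counts meeting the condition (more than 6 times):
  chair: 7
  speak: 7
  we: 7

chair; speak; we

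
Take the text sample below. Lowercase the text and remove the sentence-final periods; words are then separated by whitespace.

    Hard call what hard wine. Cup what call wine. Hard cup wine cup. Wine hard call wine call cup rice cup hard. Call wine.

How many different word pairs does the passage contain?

24 tokens → 23 bigram windows in total.
Repeated bigrams (each contributes count−1 duplicates):
  call wine: 3
  hard call: 3
  cup wine: 2
  wine cup: 2
  wine hard: 2
7 duplicate windows → 23 − 7 = 16 distinct.

16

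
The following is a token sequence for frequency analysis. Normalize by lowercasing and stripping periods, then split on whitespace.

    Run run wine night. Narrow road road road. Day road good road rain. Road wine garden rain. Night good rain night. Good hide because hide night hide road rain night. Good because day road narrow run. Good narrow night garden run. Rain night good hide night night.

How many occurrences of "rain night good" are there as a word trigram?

Scanning the 45 overlapping trigram windows for "rain night good":
  position 17–19: rain night good
  position 20–22: rain night good
  position 29–31: rain night good
  position 42–44: rain night good

4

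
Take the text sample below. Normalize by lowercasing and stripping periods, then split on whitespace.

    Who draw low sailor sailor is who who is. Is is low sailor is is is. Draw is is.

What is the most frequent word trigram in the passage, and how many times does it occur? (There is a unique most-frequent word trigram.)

Trigram frequencies (highest first):
  is is is: 2
  who draw low: 1
  draw low sailor: 1
  low sailor sailor: 1
  sailor sailor is: 1
  sailor is who: 1
  … (10 more, each ≤ 1)

"is is is", 2 times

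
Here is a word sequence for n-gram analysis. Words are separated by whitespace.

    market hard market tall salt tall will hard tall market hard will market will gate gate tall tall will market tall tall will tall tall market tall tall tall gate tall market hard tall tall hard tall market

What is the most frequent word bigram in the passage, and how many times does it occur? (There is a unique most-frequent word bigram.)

Bigram frequencies (highest first):
  tall tall: 6
  tall market: 4
  market hard: 3
  market tall: 3
  tall will: 3
  hard tall: 3
  … (13 more, each ≤ 2)

"tall tall", 6 times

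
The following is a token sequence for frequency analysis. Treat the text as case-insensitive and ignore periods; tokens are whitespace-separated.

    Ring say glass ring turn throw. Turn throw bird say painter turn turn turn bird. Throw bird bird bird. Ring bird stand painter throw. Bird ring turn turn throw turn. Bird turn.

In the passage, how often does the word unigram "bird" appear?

8

Scanning the 32 tokens for "bird":
  position 9: bird
  position 15: bird
  position 17: bird
  position 18: bird
  position 19: bird
  position 21: bird
  position 25: bird
  position 31: bird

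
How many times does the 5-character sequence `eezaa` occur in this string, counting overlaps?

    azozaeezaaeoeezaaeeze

2

Sliding a length-5 window over the 21 characters (17 positions):
  position 6–10: eezaa
  position 13–17: eezaa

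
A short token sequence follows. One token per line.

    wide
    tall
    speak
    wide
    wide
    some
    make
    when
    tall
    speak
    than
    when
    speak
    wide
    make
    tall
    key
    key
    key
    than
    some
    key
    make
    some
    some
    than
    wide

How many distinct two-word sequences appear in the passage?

27 tokens → 26 bigram windows in total.
Repeated bigrams (each contributes count−1 duplicates):
  key key: 2
  speak wide: 2
  tall speak: 2
3 duplicate windows → 26 − 3 = 23 distinct.

23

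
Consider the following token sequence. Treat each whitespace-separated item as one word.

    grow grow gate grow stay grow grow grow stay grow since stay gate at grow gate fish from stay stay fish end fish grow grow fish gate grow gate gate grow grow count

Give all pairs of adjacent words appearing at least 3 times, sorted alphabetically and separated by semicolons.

gate grow; grow gate; grow grow

Bigram counts meeting the condition (at least 3 times):
  gate grow: 3
  grow gate: 3
  grow grow: 5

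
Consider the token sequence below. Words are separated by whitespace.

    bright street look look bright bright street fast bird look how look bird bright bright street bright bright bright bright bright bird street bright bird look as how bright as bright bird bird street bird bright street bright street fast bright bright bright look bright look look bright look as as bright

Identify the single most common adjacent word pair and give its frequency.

"bright bright", 8 times

Bigram frequencies (highest first):
  bright bright: 8
  bright street: 5
  look bright: 3
  street bright: 3
  bright bird: 3
  bright look: 3
  … (19 more, each ≤ 2)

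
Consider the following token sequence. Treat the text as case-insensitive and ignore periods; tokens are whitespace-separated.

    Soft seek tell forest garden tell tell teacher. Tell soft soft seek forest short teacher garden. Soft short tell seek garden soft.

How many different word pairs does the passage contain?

19

22 tokens → 21 bigram windows in total.
Repeated bigrams (each contributes count−1 duplicates):
  garden soft: 2
  soft seek: 2
2 duplicate windows → 21 − 2 = 19 distinct.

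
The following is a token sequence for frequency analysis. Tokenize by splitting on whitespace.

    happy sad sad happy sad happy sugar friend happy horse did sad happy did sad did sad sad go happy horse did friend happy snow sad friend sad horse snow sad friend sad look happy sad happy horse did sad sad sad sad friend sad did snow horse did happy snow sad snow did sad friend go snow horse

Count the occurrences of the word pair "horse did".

4

Scanning the 58 overlapping bigram windows for "horse did":
  position 10–11: horse did
  position 21–22: horse did
  position 38–39: horse did
  position 48–49: horse did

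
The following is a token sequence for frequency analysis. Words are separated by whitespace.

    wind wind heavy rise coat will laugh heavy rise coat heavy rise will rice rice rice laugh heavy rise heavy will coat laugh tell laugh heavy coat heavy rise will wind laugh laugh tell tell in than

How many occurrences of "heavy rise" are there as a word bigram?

Scanning the 36 overlapping bigram windows for "heavy rise":
  position 3–4: heavy rise
  position 8–9: heavy rise
  position 11–12: heavy rise
  position 18–19: heavy rise
  position 28–29: heavy rise

5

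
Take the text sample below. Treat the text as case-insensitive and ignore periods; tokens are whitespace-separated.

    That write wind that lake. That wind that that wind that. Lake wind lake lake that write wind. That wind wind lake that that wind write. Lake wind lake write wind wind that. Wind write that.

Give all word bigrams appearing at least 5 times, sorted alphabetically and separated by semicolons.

that wind; wind that

Bigram counts meeting the condition (at least 5 times):
  that wind: 5
  wind that: 5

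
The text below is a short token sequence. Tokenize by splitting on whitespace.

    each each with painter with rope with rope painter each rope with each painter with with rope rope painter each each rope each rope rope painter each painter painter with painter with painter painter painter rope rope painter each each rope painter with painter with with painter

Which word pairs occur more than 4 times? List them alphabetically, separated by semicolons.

painter with; rope painter; with painter

Bigram counts meeting the condition (more than 4 times):
  painter with: 6
  rope painter: 5
  with painter: 5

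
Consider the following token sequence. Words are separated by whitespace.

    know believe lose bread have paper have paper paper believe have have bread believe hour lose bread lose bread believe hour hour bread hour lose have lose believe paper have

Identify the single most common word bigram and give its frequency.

Bigram frequencies (highest first):
  lose bread: 3
  have paper: 2
  paper have: 2
  bread believe: 2
  believe hour: 2
  hour lose: 2
  … (16 more, each ≤ 1)

"lose bread", 3 times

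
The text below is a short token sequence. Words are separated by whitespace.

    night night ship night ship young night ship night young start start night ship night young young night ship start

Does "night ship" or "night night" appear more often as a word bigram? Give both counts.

"night ship": 5 occurrences
"night night": 1 occurrence

"night ship" (5 vs 1)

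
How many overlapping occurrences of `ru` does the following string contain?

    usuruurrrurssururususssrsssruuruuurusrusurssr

8

Sliding a length-2 window over the 45 characters (44 positions):
  position 4–5: ru
  position 9–10: ru
  position 15–16: ru
  position 17–18: ru
  position 28–29: ru
  position 31–32: ru
  position 35–36: ru
  position 38–39: ru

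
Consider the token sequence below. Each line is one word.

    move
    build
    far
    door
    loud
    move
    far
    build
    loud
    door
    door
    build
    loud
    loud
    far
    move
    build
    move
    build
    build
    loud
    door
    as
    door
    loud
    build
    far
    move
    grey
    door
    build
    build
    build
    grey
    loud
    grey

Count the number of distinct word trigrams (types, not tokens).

33

36 tokens → 34 trigram windows in total.
Repeated trigrams (each contributes count−1 duplicates):
  build loud door: 2
1 duplicate windows → 34 − 1 = 33 distinct.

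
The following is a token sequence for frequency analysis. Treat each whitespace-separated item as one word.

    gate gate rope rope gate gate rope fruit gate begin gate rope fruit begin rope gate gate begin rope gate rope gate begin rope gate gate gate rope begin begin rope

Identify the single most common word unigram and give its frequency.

"gate", 13 times

Unigram frequencies (highest first):
  gate: 13
  rope: 10
  begin: 6
  fruit: 2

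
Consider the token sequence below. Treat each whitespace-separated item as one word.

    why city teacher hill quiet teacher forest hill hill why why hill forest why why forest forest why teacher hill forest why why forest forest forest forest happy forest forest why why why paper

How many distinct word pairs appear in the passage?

34 tokens → 33 bigram windows in total.
Repeated bigrams (each contributes count−1 duplicates):
  forest forest: 5
  why why: 5
  forest why: 4
  hill forest: 2
  teacher hill: 2
  why forest: 2
14 duplicate windows → 33 − 14 = 19 distinct.

19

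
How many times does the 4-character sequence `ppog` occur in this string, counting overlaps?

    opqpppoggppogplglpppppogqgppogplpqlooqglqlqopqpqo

4

Sliding a length-4 window over the 49 characters (46 positions):
  position 5–8: ppog
  position 10–13: ppog
  position 21–24: ppog
  position 27–30: ppog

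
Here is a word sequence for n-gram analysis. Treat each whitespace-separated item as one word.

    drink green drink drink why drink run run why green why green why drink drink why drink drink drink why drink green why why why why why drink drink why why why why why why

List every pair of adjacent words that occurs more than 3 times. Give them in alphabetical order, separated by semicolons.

Bigram counts meeting the condition (more than 3 times):
  drink drink: 5
  drink why: 4
  why drink: 5
  why why: 9

drink drink; drink why; why drink; why why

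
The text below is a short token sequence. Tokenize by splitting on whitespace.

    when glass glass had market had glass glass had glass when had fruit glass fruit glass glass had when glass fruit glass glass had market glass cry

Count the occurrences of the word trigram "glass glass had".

4

Scanning the 25 overlapping trigram windows for "glass glass had":
  position 2–4: glass glass had
  position 7–9: glass glass had
  position 16–18: glass glass had
  position 22–24: glass glass had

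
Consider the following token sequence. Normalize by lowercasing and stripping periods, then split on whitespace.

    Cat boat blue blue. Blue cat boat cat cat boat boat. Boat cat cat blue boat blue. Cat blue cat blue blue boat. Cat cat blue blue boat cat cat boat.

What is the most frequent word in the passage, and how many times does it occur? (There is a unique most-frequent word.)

"cat", 12 times

Unigram frequencies (highest first):
  cat: 12
  blue: 10
  boat: 9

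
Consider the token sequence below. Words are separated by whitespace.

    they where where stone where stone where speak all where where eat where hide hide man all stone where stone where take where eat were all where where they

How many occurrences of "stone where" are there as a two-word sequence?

4

Scanning the 28 overlapping bigram windows for "stone where":
  position 4–5: stone where
  position 6–7: stone where
  position 18–19: stone where
  position 20–21: stone where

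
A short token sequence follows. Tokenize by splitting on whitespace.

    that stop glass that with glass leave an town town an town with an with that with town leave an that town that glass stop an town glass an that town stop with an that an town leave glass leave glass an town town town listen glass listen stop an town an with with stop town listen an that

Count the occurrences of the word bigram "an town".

Scanning the 58 overlapping bigram windows for "an town":
  position 8–9: an town
  position 11–12: an town
  position 26–27: an town
  position 36–37: an town
  position 42–43: an town
  position 50–51: an town

6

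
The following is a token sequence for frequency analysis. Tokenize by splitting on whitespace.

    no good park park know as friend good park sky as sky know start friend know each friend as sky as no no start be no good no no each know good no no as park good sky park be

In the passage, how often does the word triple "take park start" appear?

0

Scanning the 38 overlapping trigram windows for "take park start":
  (none found)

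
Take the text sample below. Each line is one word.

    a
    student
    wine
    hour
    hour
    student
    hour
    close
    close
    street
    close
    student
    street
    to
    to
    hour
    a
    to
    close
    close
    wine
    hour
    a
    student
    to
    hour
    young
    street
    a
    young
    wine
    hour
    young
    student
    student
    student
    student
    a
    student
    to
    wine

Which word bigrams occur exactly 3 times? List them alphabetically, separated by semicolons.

Bigram counts meeting the condition (exactly 3 times):
  a student: 3
  student student: 3
  wine hour: 3

a student; student student; wine hour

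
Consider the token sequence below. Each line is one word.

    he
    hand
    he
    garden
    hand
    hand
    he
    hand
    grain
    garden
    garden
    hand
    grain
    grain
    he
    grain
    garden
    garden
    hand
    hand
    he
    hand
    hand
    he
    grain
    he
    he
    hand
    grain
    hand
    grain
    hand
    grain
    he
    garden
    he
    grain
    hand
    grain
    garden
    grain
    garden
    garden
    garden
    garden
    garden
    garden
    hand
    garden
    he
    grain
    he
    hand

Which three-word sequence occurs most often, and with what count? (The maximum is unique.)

"garden garden garden", 4 times

Trigram frequencies (highest first):
  garden garden garden: 4
  hand hand he: 3
  grain garden garden: 3
  garden garden hand: 3
  grain hand grain: 3
  garden hand hand: 2
  … (27 more, each ≤ 2)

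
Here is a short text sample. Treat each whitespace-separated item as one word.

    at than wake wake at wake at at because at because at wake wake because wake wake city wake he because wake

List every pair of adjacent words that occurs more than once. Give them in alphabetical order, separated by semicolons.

at because; at wake; because at; because wake; wake at; wake wake

Bigram counts meeting the condition (more than once):
  at because: 2
  at wake: 2
  because at: 2
  because wake: 2
  wake at: 2
  wake wake: 3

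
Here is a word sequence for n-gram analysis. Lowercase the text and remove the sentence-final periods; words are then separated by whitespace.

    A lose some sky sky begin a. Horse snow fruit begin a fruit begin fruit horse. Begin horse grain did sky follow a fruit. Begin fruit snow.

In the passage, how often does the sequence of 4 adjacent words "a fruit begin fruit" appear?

2

Scanning the 24 overlapping 4-gram windows for "a fruit begin fruit":
  position 12–15: a fruit begin fruit
  position 23–26: a fruit begin fruit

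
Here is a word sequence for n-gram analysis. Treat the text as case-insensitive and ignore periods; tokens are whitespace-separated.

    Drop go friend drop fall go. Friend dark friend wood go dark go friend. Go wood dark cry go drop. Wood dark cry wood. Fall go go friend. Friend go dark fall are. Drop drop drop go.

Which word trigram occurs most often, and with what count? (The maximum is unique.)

"wood dark cry", 2 times

Trigram frequencies (highest first):
  wood dark cry: 2
  drop go friend: 1
  go friend drop: 1
  friend drop fall: 1
  drop fall go: 1
  fall go friend: 1
  … (28 more, each ≤ 1)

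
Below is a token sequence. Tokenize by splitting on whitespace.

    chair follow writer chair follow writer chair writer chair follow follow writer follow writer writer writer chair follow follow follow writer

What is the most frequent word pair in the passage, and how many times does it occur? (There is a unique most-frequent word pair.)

Bigram frequencies (highest first):
  follow writer: 5
  chair follow: 4
  writer chair: 4
  follow follow: 3
  writer writer: 2
  chair writer: 1
  … (1 more, each ≤ 1)

"follow writer", 5 times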